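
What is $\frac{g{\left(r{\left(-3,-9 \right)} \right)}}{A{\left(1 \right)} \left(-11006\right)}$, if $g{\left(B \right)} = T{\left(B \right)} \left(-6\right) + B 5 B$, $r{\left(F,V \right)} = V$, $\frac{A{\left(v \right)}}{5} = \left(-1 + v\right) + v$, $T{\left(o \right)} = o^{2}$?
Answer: $\frac{81}{55030} \approx 0.0014719$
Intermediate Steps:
$A{\left(v \right)} = -5 + 10 v$ ($A{\left(v \right)} = 5 \left(\left(-1 + v\right) + v\right) = 5 \left(-1 + 2 v\right) = -5 + 10 v$)
$g{\left(B \right)} = - B^{2}$ ($g{\left(B \right)} = B^{2} \left(-6\right) + B 5 B = - 6 B^{2} + 5 B B = - 6 B^{2} + 5 B^{2} = - B^{2}$)
$\frac{g{\left(r{\left(-3,-9 \right)} \right)}}{A{\left(1 \right)} \left(-11006\right)} = \frac{\left(-1\right) \left(-9\right)^{2}}{\left(-5 + 10 \cdot 1\right) \left(-11006\right)} = \frac{\left(-1\right) 81}{\left(-5 + 10\right) \left(-11006\right)} = - \frac{81}{5 \left(-11006\right)} = - \frac{81}{-55030} = \left(-81\right) \left(- \frac{1}{55030}\right) = \frac{81}{55030}$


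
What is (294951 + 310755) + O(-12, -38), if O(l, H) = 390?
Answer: 606096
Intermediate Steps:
(294951 + 310755) + O(-12, -38) = (294951 + 310755) + 390 = 605706 + 390 = 606096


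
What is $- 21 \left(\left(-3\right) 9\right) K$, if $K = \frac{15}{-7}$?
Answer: $-1215$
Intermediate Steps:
$K = - \frac{15}{7}$ ($K = 15 \left(- \frac{1}{7}\right) = - \frac{15}{7} \approx -2.1429$)
$- 21 \left(\left(-3\right) 9\right) K = - 21 \left(\left(-3\right) 9\right) \left(- \frac{15}{7}\right) = \left(-21\right) \left(-27\right) \left(- \frac{15}{7}\right) = 567 \left(- \frac{15}{7}\right) = -1215$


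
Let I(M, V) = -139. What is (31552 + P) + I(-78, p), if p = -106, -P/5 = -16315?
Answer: 112988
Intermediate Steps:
P = 81575 (P = -5*(-16315) = 81575)
(31552 + P) + I(-78, p) = (31552 + 81575) - 139 = 113127 - 139 = 112988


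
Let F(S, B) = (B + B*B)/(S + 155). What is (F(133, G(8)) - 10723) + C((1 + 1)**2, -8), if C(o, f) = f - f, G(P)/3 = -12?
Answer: -85749/8 ≈ -10719.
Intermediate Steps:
G(P) = -36 (G(P) = 3*(-12) = -36)
F(S, B) = (B + B**2)/(155 + S)
C(o, f) = 0
(F(133, G(8)) - 10723) + C((1 + 1)**2, -8) = (-36*(1 - 36)/(155 + 133) - 10723) + 0 = (-36*(-35)/288 - 10723) + 0 = (-36*1/288*(-35) - 10723) + 0 = (35/8 - 10723) + 0 = -85749/8 + 0 = -85749/8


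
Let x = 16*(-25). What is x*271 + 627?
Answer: -107773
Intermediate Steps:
x = -400
x*271 + 627 = -400*271 + 627 = -108400 + 627 = -107773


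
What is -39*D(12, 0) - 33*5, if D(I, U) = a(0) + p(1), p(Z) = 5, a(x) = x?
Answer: -360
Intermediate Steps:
D(I, U) = 5 (D(I, U) = 0 + 5 = 5)
-39*D(12, 0) - 33*5 = -39*5 - 33*5 = -195 - 165 = -360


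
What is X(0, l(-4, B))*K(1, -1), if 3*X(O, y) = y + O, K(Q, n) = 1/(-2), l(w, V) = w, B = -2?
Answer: ⅔ ≈ 0.66667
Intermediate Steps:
K(Q, n) = -½
X(O, y) = O/3 + y/3 (X(O, y) = (y + O)/3 = (O + y)/3 = O/3 + y/3)
X(0, l(-4, B))*K(1, -1) = ((⅓)*0 + (⅓)*(-4))*(-½) = (0 - 4/3)*(-½) = -4/3*(-½) = ⅔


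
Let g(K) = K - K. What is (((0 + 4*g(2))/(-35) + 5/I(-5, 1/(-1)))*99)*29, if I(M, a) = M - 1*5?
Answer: -2871/2 ≈ -1435.5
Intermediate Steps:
I(M, a) = -5 + M (I(M, a) = M - 5 = -5 + M)
g(K) = 0
(((0 + 4*g(2))/(-35) + 5/I(-5, 1/(-1)))*99)*29 = (((0 + 4*0)/(-35) + 5/(-5 - 5))*99)*29 = (((0 + 0)*(-1/35) + 5/(-10))*99)*29 = ((0*(-1/35) + 5*(-⅒))*99)*29 = ((0 - ½)*99)*29 = -½*99*29 = -99/2*29 = -2871/2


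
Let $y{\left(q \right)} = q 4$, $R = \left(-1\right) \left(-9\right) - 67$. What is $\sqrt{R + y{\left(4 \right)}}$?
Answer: $i \sqrt{42} \approx 6.4807 i$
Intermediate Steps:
$R = -58$ ($R = 9 - 67 = -58$)
$y{\left(q \right)} = 4 q$
$\sqrt{R + y{\left(4 \right)}} = \sqrt{-58 + 4 \cdot 4} = \sqrt{-58 + 16} = \sqrt{-42} = i \sqrt{42}$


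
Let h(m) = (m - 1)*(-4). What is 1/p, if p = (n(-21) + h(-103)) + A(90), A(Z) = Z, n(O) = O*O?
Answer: 1/947 ≈ 0.0010560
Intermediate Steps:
n(O) = O²
h(m) = 4 - 4*m (h(m) = (-1 + m)*(-4) = 4 - 4*m)
p = 947 (p = ((-21)² + (4 - 4*(-103))) + 90 = (441 + (4 + 412)) + 90 = (441 + 416) + 90 = 857 + 90 = 947)
1/p = 1/947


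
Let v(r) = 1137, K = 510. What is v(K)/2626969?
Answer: 1137/2626969 ≈ 0.00043282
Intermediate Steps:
v(K)/2626969 = 1137/2626969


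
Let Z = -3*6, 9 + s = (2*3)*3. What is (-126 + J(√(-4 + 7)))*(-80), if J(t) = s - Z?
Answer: 7920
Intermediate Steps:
s = 9 (s = -9 + (2*3)*3 = -9 + 6*3 = -9 + 18 = 9)
Z = -18
J(t) = 27 (J(t) = 9 - 1*(-18) = 9 + 18 = 27)
(-126 + J(√(-4 + 7)))*(-80) = (-126 + 27)*(-80) = -99*(-80) = 7920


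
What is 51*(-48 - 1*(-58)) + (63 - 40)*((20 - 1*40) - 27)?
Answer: -571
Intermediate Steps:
51*(-48 - 1*(-58)) + (63 - 40)*((20 - 1*40) - 27) = 51*(-48 + 58) + 23*((20 - 40) - 27) = 51*10 + 23*(-20 - 27) = 510 + 23*(-47) = 510 - 1081 = -571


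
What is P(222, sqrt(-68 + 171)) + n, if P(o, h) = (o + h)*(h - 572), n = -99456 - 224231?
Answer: -450568 - 350*sqrt(103) ≈ -4.5412e+5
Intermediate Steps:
n = -323687
P(o, h) = (-572 + h)*(h + o) (P(o, h) = (h + o)*(-572 + h) = (-572 + h)*(h + o))
P(222, sqrt(-68 + 171)) + n = ((sqrt(-68 + 171))**2 - 572*sqrt(-68 + 171) - 572*222 + sqrt(-68 + 171)*222) - 323687 = ((sqrt(103))**2 - 572*sqrt(103) - 126984 + sqrt(103)*222) - 323687 = (103 - 572*sqrt(103) - 126984 + 222*sqrt(103)) - 323687 = (-126881 - 350*sqrt(103)) - 323687 = -450568 - 350*sqrt(103)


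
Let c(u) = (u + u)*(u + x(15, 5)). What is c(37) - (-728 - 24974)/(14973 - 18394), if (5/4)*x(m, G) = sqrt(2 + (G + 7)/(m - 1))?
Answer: 9340996/3421 + 592*sqrt(35)/35 ≈ 2830.6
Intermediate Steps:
x(m, G) = 4*sqrt(2 + (7 + G)/(-1 + m))/5 (x(m, G) = 4*sqrt(2 + (G + 7)/(m - 1))/5 = 4*sqrt(2 + (7 + G)/(-1 + m))/5)
c(u) = 2*u*(u + 8*sqrt(35)/35) (c(u) = (u + u)*(u + 4*sqrt((5 + 5 + 2*15)/(-1 + 15))/5) = (2*u)*(u + 4*sqrt((5 + 5 + 30)/14)/5) = (2*u)*(u + 4*sqrt((1/14)*40)/5) = (2*u)*(u + 4*sqrt(20/7)/5) = (2*u)*(u + 4*(2*sqrt(35)/7)/5) = (2*u)*(u + 8*sqrt(35)/35) = 2*u*(u + 8*sqrt(35)/35))
c(37) - (-728 - 24974)/(14973 - 18394) = (2/35)*37*(8*sqrt(35) + 35*37) - (-728 - 24974)/(14973 - 18394) = (2/35)*37*(8*sqrt(35) + 1295) - (-25702)/(-3421) = (2/35)*37*(1295 + 8*sqrt(35)) - (-25702)*(-1)/3421 = (2738 + 592*sqrt(35)/35) - 1*25702/3421 = (2738 + 592*sqrt(35)/35) - 25702/3421 = 9340996/3421 + 592*sqrt(35)/35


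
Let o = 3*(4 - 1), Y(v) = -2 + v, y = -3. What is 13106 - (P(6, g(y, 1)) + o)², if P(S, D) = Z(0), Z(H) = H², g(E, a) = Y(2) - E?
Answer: 13025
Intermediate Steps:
o = 9 (o = 3*3 = 9)
g(E, a) = -E (g(E, a) = (-2 + 2) - E = 0 - E = -E)
P(S, D) = 0 (P(S, D) = 0² = 0)
13106 - (P(6, g(y, 1)) + o)² = 13106 - (0 + 9)² = 13106 - 1*9² = 13106 - 1*81 = 13106 - 81 = 13025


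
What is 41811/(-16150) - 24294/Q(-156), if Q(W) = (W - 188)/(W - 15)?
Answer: -16776477021/1388900 ≈ -12079.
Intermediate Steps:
Q(W) = (-188 + W)/(-15 + W)
41811/(-16150) - 24294/Q(-156) = 41811/(-16150) - 24294*(-15 - 156)/(-188 - 156) = 41811*(-1/16150) - 24294/(-344/(-171)) = -41811/16150 - 24294/((-1/171*(-344))) = -41811/16150 - 24294/344/171 = -41811/16150 - 24294*171/344 = -41811/16150 - 2077137/172 = -16776477021/1388900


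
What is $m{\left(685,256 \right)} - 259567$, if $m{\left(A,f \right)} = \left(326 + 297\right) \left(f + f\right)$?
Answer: $59409$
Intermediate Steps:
$m{\left(A,f \right)} = 1246 f$ ($m{\left(A,f \right)} = 623 \cdot 2 f = 1246 f$)
$m{\left(685,256 \right)} - 259567 = 1246 \cdot 256 - 259567 = 318976 - 259567 = 59409$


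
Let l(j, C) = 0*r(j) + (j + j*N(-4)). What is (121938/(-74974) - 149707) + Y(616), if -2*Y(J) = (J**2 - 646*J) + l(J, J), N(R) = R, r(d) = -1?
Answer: -5231109410/37487 ≈ -1.3954e+5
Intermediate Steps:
l(j, C) = -3*j (l(j, C) = 0*(-1) + (j + j*(-4)) = 0 + (j - 4*j) = 0 - 3*j = -3*j)
Y(J) = -J**2/2 + 649*J/2 (Y(J) = -((J**2 - 646*J) - 3*J)/2 = -(J**2 - 649*J)/2 = -J**2/2 + 649*J/2)
(121938/(-74974) - 149707) + Y(616) = (121938/(-74974) - 149707) + (1/2)*616*(649 - 1*616) = (121938*(-1/74974) - 149707) + (1/2)*616*(649 - 616) = (-60969/37487 - 149707) + (1/2)*616*33 = -5612127278/37487 + 10164 = -5231109410/37487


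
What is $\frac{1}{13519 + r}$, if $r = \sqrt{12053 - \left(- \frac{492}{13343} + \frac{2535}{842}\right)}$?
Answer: $\frac{151883342314}{2053175525036489} - \frac{\sqrt{1520964738606038462}}{2053175525036489} \approx 7.3374 \cdot 10^{-5}$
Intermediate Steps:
$r = \frac{\sqrt{1520964738606038462}}{11234806}$ ($r = \sqrt{12053 - \frac{33410241}{11234806}} = \sqrt{\frac{135379706477}{11234806}} = \frac{\sqrt{1520964738606038462}}{11234806} \approx 109.77$)
$\frac{1}{13519 + r} = \frac{1}{13519 + \frac{\sqrt{1520964738606038462}}{11234806}}$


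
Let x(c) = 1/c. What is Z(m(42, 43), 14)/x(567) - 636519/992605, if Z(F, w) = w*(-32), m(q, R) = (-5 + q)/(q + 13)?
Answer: -252138188199/992605 ≈ -2.5402e+5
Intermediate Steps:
m(q, R) = (-5 + q)/(13 + q)
Z(F, w) = -32*w
Z(m(42, 43), 14)/x(567) - 636519/992605 = (-32*14)/(1/567) - 636519/992605 = -448/1/567 - 636519*1/992605 = -448*567 - 636519/992605 = -254016 - 636519/992605 = -252138188199/992605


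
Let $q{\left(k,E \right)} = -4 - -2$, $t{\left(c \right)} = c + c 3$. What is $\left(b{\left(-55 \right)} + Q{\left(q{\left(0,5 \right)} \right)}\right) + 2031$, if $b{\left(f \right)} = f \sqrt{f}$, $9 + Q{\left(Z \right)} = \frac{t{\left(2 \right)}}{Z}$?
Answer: $2018 - 55 i \sqrt{55} \approx 2018.0 - 407.89 i$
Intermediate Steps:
$t{\left(c \right)} = 4 c$ ($t{\left(c \right)} = c + 3 c = 4 c$)
$q{\left(k,E \right)} = -2$ ($q{\left(k,E \right)} = -4 + 2 = -2$)
$Q{\left(Z \right)} = -9 + \frac{8}{Z}$ ($Q{\left(Z \right)} = -9 + \frac{4 \cdot 2}{Z} = -9 + \frac{8}{Z}$)
$b{\left(f \right)} = f^{\frac{3}{2}}$
$\left(b{\left(-55 \right)} + Q{\left(q{\left(0,5 \right)} \right)}\right) + 2031 = \left(\left(-55\right)^{\frac{3}{2}} - \left(9 - \frac{8}{-2}\right)\right) + 2031 = \left(- 55 i \sqrt{55} + \left(-9 + 8 \left(- \frac{1}{2}\right)\right)\right) + 2031 = \left(- 55 i \sqrt{55} - 13\right) + 2031 = \left(-13 - 55 i \sqrt{55}\right) + 2031 = 2018 - 55 i \sqrt{55}$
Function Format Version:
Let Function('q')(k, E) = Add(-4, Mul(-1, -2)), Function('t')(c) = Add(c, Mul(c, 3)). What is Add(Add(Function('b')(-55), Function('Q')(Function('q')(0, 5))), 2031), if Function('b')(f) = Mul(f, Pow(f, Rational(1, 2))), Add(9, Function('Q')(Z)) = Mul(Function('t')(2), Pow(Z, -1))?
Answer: Add(2018, Mul(-55, I, Pow(55, Rational(1, 2)))) ≈ Add(2018.0, Mul(-407.89, I))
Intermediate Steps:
Function('t')(c) = Mul(4, c) (Function('t')(c) = Add(c, Mul(3, c)) = Mul(4, c))
Function('q')(k, E) = -2 (Function('q')(k, E) = Add(-4, 2) = -2)
Function('Q')(Z) = Add(-9, Mul(8, Pow(Z, -1))) (Function('Q')(Z) = Add(-9, Mul(Mul(4, 2), Pow(Z, -1))) = Add(-9, Mul(8, Pow(Z, -1))))
Function('b')(f) = Pow(f, Rational(3, 2))
Add(Add(Function('b')(-55), Function('Q')(Function('q')(0, 5))), 2031) = Add(Add(Pow(-55, Rational(3, 2)), Add(-9, Mul(8, Pow(-2, -1)))), 2031) = Add(Add(Mul(-55, I, Pow(55, Rational(1, 2))), Add(-9, Mul(8, Rational(-1, 2)))), 2031) = Add(Add(Mul(-55, I, Pow(55, Rational(1, 2))), Add(-9, -4)), 2031) = Add(Add(Mul(-55, I, Pow(55, Rational(1, 2))), -13), 2031) = Add(Add(-13, Mul(-55, I, Pow(55, Rational(1, 2)))), 2031) = Add(2018, Mul(-55, I, Pow(55, Rational(1, 2))))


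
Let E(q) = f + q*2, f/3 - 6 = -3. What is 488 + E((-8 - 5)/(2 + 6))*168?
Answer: 1454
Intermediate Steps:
f = 9 (f = 18 + 3*(-3) = 18 - 9 = 9)
E(q) = 9 + 2*q (E(q) = 9 + q*2 = 9 + 2*q)
488 + E((-8 - 5)/(2 + 6))*168 = 488 + (9 + 2*((-8 - 5)/(2 + 6)))*168 = 488 + (9 + 2*(-13/8))*168 = 488 + (9 - 13/4)*168 = 488 + (23/4)*168 = 488 + 966 = 1454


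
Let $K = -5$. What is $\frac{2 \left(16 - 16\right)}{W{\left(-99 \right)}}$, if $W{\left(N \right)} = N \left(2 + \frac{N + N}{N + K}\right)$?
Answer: $0$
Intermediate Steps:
$W{\left(N \right)} = N \left(2 + \frac{2 N}{-5 + N}\right)$ ($W{\left(N \right)} = N \left(2 + \frac{N + N}{N - 5}\right) = N \left(2 + \frac{2 N}{-5 + N}\right)$)
$\frac{2 \left(16 - 16\right)}{W{\left(-99 \right)}} = \frac{2 \left(16 - 16\right)}{2 \left(-99\right) \frac{1}{-5 - 99} \left(-5 + 2 \left(-99\right)\right)} = \frac{2 \cdot 0}{2 \left(-99\right) \frac{1}{-104} \left(-5 - 198\right)} = \frac{0}{2 \left(-99\right) \left(- \frac{1}{104}\right) \left(-203\right)} = \frac{0}{- \frac{20097}{52}} = 0 \left(- \frac{52}{20097}\right) = 0$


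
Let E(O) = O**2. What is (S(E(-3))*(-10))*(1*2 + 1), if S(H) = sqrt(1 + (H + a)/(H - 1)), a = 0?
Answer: -15*sqrt(34)/2 ≈ -43.732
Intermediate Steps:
S(H) = sqrt(1 + H/(-1 + H)) (S(H) = sqrt(1 + (H + 0)/(H - 1)) = sqrt(1 + H/(-1 + H)))
(S(E(-3))*(-10))*(1*2 + 1) = (sqrt((-1 + 2*(-3)**2)/(-1 + (-3)**2))*(-10))*(1*2 + 1) = (sqrt((-1 + 2*9)/(-1 + 9))*(-10))*(2 + 1) = (sqrt((-1 + 18)/8)*(-10))*3 = (sqrt((1/8)*17)*(-10))*3 = (sqrt(17/8)*(-10))*3 = ((sqrt(34)/4)*(-10))*3 = -5*sqrt(34)/2*3 = -15*sqrt(34)/2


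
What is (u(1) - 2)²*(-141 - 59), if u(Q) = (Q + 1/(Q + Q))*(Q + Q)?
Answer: -200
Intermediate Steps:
u(Q) = 2*Q*(Q + 1/(2*Q)) (u(Q) = (Q + 1/(2*Q))*(2*Q) = 2*Q*(Q + 1/(2*Q)))
(u(1) - 2)²*(-141 - 59) = ((1 + 2*1²) - 2)²*(-141 - 59) = ((1 + 2*1) - 2)²*(-200) = ((1 + 2) - 2)²*(-200) = (3 - 2)²*(-200) = 1²*(-200) = 1*(-200) = -200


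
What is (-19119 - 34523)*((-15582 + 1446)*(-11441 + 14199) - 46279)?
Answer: 2093827872614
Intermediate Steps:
(-19119 - 34523)*((-15582 + 1446)*(-11441 + 14199) - 46279) = -53642*(-14136*2758 - 46279) = -53642*(-38987088 - 46279) = -53642*(-39033367) = 2093827872614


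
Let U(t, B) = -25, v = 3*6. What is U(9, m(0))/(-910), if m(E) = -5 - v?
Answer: 5/182 ≈ 0.027473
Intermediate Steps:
v = 18
m(E) = -23 (m(E) = -5 - 1*18 = -5 - 18 = -23)
U(9, m(0))/(-910) = -25/(-910) = -25*(-1/910) = 5/182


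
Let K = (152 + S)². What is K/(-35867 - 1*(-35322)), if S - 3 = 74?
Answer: -52441/545 ≈ -96.222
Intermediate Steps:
S = 77 (S = 3 + 74 = 77)
K = 52441 (K = (152 + 77)² = 229² = 52441)
K/(-35867 - 1*(-35322)) = 52441/(-35867 - 1*(-35322)) = 52441/(-35867 + 35322) = 52441/(-545) = 52441*(-1/545) = -52441/545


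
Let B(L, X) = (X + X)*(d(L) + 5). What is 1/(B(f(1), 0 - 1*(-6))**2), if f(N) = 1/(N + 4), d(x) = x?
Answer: 25/97344 ≈ 0.00025682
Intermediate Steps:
f(N) = 1/(4 + N)
B(L, X) = 2*X*(5 + L) (B(L, X) = (X + X)*(L + 5) = (2*X)*(5 + L) = 2*X*(5 + L))
1/(B(f(1), 0 - 1*(-6))**2) = 1/((2*(0 - 1*(-6))*(5 + 1/(4 + 1)))**2) = 1/((2*(0 + 6)*(5 + 1/5))**2) = 1/((2*6*(5 + 1/5))**2) = 1/((2*6*(26/5))**2) = 1/((312/5)**2) = 1/(97344/25) = 25/97344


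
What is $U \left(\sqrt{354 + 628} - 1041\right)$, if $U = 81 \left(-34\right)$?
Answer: $2866914 - 2754 \sqrt{982} \approx 2.7806 \cdot 10^{6}$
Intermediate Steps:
$U = -2754$
$U \left(\sqrt{354 + 628} - 1041\right) = - 2754 \left(\sqrt{354 + 628} - 1041\right) = - 2754 \left(\sqrt{982} - 1041\right) = - 2754 \left(-1041 + \sqrt{982}\right) = 2866914 - 2754 \sqrt{982}$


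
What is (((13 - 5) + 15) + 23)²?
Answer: 2116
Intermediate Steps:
(((13 - 5) + 15) + 23)² = ((8 + 15) + 23)² = (23 + 23)² = 46² = 2116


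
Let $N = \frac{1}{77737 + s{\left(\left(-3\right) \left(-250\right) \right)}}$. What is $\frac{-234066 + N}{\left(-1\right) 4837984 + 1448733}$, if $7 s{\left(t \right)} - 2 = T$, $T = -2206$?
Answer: $\frac{126853239023}{1836821525705} \approx 0.069061$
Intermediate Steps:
$s{\left(t \right)} = - \frac{2204}{7}$ ($s{\left(t \right)} = \frac{2}{7} + \frac{1}{7} \left(-2206\right) = \frac{2}{7} - \frac{2206}{7} = - \frac{2204}{7}$)
$N = \frac{7}{541955}$ ($N = \frac{1}{77737 - \frac{2204}{7}} = \frac{1}{\frac{541955}{7}} = \frac{7}{541955} \approx 1.2916 \cdot 10^{-5}$)
$\frac{-234066 + N}{\left(-1\right) 4837984 + 1448733} = \frac{-234066 + \frac{7}{541955}}{\left(-1\right) 4837984 + 1448733} = - \frac{126853239023}{541955 \left(-4837984 + 1448733\right)} = - \frac{126853239023}{541955 \left(-3389251\right)} = \left(- \frac{126853239023}{541955}\right) \left(- \frac{1}{3389251}\right) = \frac{126853239023}{1836821525705}$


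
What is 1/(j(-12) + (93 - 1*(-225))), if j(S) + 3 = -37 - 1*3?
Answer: 1/275 ≈ 0.0036364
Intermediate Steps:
j(S) = -43 (j(S) = -3 + (-37 - 1*3) = -3 + (-37 - 3) = -3 - 40 = -43)
1/(j(-12) + (93 - 1*(-225))) = 1/(-43 + (93 - 1*(-225))) = 1/(-43 + (93 + 225)) = 1/(-43 + 318) = 1/275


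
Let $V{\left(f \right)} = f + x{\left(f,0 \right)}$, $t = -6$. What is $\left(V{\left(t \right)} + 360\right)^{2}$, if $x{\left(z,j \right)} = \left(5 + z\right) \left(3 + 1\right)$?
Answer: $122500$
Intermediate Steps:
$x{\left(z,j \right)} = 20 + 4 z$ ($x{\left(z,j \right)} = \left(5 + z\right) 4 = 20 + 4 z$)
$V{\left(f \right)} = 20 + 5 f$ ($V{\left(f \right)} = f + \left(20 + 4 f\right) = 20 + 5 f$)
$\left(V{\left(t \right)} + 360\right)^{2} = \left(\left(20 + 5 \left(-6\right)\right) + 360\right)^{2} = \left(\left(20 - 30\right) + 360\right)^{2} = \left(-10 + 360\right)^{2} = 350^{2} = 122500$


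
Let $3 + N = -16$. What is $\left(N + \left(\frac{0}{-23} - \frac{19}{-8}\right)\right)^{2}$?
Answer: $\frac{17689}{64} \approx 276.39$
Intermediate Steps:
$N = -19$ ($N = -3 - 16 = -19$)
$\left(N + \left(\frac{0}{-23} - \frac{19}{-8}\right)\right)^{2} = \left(-19 + \left(\frac{0}{-23} - \frac{19}{-8}\right)\right)^{2} = \left(-19 + \left(0 \left(- \frac{1}{23}\right) - - \frac{19}{8}\right)\right)^{2} = \left(-19 + \left(0 + \frac{19}{8}\right)\right)^{2} = \left(-19 + \frac{19}{8}\right)^{2} = \left(- \frac{133}{8}\right)^{2} = \frac{17689}{64}$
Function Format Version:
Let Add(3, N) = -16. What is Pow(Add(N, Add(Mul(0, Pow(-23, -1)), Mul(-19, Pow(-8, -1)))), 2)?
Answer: Rational(17689, 64) ≈ 276.39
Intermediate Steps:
N = -19 (N = Add(-3, -16) = -19)
Pow(Add(N, Add(Mul(0, Pow(-23, -1)), Mul(-19, Pow(-8, -1)))), 2) = Pow(Add(-19, Add(Mul(0, Pow(-23, -1)), Mul(-19, Pow(-8, -1)))), 2) = Pow(Add(-19, Add(Mul(0, Rational(-1, 23)), Mul(-19, Rational(-1, 8)))), 2) = Pow(Add(-19, Add(0, Rational(19, 8))), 2) = Pow(Add(-19, Rational(19, 8)), 2) = Pow(Rational(-133, 8), 2) = Rational(17689, 64)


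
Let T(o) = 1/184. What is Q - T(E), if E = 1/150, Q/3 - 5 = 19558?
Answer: 10798775/184 ≈ 58689.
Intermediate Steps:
Q = 58689 (Q = 15 + 3*19558 = 15 + 58674 = 58689)
E = 1/150 ≈ 0.0066667
T(o) = 1/184
Q - T(E) = 58689 - 1*1/184 = 58689 - 1/184 = 10798775/184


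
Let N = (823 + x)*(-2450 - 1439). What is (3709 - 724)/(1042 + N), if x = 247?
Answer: -2985/4160188 ≈ -0.00071752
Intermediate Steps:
N = -4161230 (N = (823 + 247)*(-2450 - 1439) = 1070*(-3889) = -4161230)
(3709 - 724)/(1042 + N) = (3709 - 724)/(1042 - 4161230) = 2985/(-4160188) = 2985*(-1/4160188) = -2985/4160188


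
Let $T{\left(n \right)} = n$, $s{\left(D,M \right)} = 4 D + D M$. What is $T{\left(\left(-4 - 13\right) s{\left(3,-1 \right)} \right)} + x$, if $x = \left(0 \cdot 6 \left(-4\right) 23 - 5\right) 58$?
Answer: $-443$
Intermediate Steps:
$x = -290$ ($x = \left(0 \left(-4\right) 23 - 5\right) 58 = \left(0 \cdot 23 - 5\right) 58 = \left(0 - 5\right) 58 = \left(-5\right) 58 = -290$)
$T{\left(\left(-4 - 13\right) s{\left(3,-1 \right)} \right)} + x = \left(-4 - 13\right) 3 \left(4 - 1\right) - 290 = - 17 \cdot 3 \cdot 3 - 290 = \left(-17\right) 9 - 290 = -153 - 290 = -443$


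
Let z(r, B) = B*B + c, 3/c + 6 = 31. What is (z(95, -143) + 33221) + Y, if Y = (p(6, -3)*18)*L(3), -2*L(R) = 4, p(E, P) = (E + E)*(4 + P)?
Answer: 1330953/25 ≈ 53238.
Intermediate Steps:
c = 3/25 (c = 3/(-6 + 31) = 3/25 ≈ 0.12000)
p(E, P) = 2*E*(4 + P) (p(E, P) = (2*E)*(4 + P) = 2*E*(4 + P))
L(R) = -2 (L(R) = -1/2*4 = -2)
z(r, B) = 3/25 + B**2 (z(r, B) = B*B + 3/25 = B**2 + 3/25 = 3/25 + B**2)
Y = -432 (Y = ((2*6*(4 - 3))*18)*(-2) = ((2*6*1)*18)*(-2) = (12*18)*(-2) = 216*(-2) = -432)
(z(95, -143) + 33221) + Y = ((3/25 + (-143)**2) + 33221) - 432 = ((3/25 + 20449) + 33221) - 432 = (511228/25 + 33221) - 432 = 1341753/25 - 432 = 1330953/25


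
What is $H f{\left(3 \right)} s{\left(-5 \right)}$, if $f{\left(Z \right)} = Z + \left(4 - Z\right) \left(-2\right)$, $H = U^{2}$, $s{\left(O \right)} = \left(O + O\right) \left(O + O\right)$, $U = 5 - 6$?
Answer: $100$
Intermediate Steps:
$U = -1$ ($U = 5 - 6 = -1$)
$s{\left(O \right)} = 4 O^{2}$ ($s{\left(O \right)} = 2 O 2 O = 4 O^{2}$)
$H = 1$ ($H = \left(-1\right)^{2} = 1$)
$f{\left(Z \right)} = -8 + 3 Z$ ($f{\left(Z \right)} = Z + \left(-8 + 2 Z\right) = -8 + 3 Z$)
$H f{\left(3 \right)} s{\left(-5 \right)} = 1 \left(-8 + 3 \cdot 3\right) 4 \left(-5\right)^{2} = 1 \left(-8 + 9\right) 4 \cdot 25 = 1 \cdot 1 \cdot 100 = 1 \cdot 100 = 100$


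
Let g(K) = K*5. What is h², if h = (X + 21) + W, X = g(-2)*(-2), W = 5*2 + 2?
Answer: 2809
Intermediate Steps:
g(K) = 5*K
W = 12 (W = 10 + 2 = 12)
X = 20 (X = (5*(-2))*(-2) = -10*(-2) = 20)
h = 53 (h = (20 + 21) + 12 = 41 + 12 = 53)
h² = 53² = 2809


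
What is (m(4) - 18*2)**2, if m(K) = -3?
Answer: 1521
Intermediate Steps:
(m(4) - 18*2)**2 = (-3 - 18*2)**2 = (-3 - 36)**2 = (-39)**2 = 1521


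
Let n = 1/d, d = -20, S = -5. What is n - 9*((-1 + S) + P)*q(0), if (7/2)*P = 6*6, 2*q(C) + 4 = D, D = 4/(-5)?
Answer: 12953/140 ≈ 92.521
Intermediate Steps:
D = -⅘ (D = 4*(-⅕) = -⅘ ≈ -0.80000)
q(C) = -12/5 (q(C) = -2 + (½)*(-⅘) = -2 - ⅖ = -12/5)
P = 72/7 (P = 2*(6*6)/7 = (2/7)*36 = 72/7 ≈ 10.286)
n = -1/20 (n = 1/(-20) = -1/20 ≈ -0.050000)
n - 9*((-1 + S) + P)*q(0) = -1/20 - 9*((-1 - 5) + 72/7)*(-12)/5 = -1/20 - 9*(-6 + 72/7)*(-12)/5 = -1/20 - 270*(-12)/(7*5) = -1/20 - 9*(-72/7) = -1/20 + 648/7 = 12953/140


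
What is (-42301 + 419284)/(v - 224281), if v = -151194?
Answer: -376983/375475 ≈ -1.0040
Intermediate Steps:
(-42301 + 419284)/(v - 224281) = (-42301 + 419284)/(-151194 - 224281) = 376983/(-375475) = 376983*(-1/375475) = -376983/375475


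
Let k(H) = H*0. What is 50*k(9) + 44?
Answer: 44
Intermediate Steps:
k(H) = 0
50*k(9) + 44 = 50*0 + 44 = 0 + 44 = 44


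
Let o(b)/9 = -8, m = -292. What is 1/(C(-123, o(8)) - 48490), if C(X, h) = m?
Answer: -1/48782 ≈ -2.0499e-5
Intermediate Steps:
o(b) = -72 (o(b) = 9*(-8) = -72)
C(X, h) = -292
1/(C(-123, o(8)) - 48490) = 1/(-292 - 48490) = 1/(-48782) = -1/48782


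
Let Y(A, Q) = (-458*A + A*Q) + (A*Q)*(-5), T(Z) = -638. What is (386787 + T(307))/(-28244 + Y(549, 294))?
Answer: -386149/925310 ≈ -0.41732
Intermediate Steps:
Y(A, Q) = -458*A - 4*A*Q (Y(A, Q) = (-458*A + A*Q) - 5*A*Q = -458*A - 4*A*Q)
(386787 + T(307))/(-28244 + Y(549, 294)) = (386787 - 638)/(-28244 - 2*549*(229 + 2*294)) = 386149/(-28244 - 2*549*(229 + 588)) = 386149/(-28244 - 2*549*817) = 386149/(-28244 - 897066) = 386149/(-925310) = 386149*(-1/925310) = -386149/925310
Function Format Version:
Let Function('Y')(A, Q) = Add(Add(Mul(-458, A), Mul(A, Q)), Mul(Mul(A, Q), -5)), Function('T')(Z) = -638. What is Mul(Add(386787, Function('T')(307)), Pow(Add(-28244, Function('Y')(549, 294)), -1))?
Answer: Rational(-386149, 925310) ≈ -0.41732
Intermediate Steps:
Function('Y')(A, Q) = Add(Mul(-458, A), Mul(-4, A, Q)) (Function('Y')(A, Q) = Add(Add(Mul(-458, A), Mul(A, Q)), Mul(-5, A, Q)) = Add(Mul(-458, A), Mul(-4, A, Q)))
Mul(Add(386787, Function('T')(307)), Pow(Add(-28244, Function('Y')(549, 294)), -1)) = Mul(Add(386787, -638), Pow(Add(-28244, Mul(-2, 549, Add(229, Mul(2, 294)))), -1)) = Mul(386149, Pow(Add(-28244, Mul(-2, 549, Add(229, 588))), -1)) = Mul(386149, Pow(Add(-28244, Mul(-2, 549, 817)), -1)) = Mul(386149, Pow(Add(-28244, -897066), -1)) = Mul(386149, Pow(-925310, -1)) = Mul(386149, Rational(-1, 925310)) = Rational(-386149, 925310)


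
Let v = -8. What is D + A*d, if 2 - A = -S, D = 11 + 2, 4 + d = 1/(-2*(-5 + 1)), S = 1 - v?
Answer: -237/8 ≈ -29.625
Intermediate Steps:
S = 9 (S = 1 - 1*(-8) = 1 + 8 = 9)
d = -31/8 (d = -4 + 1/(-2*(-5 + 1)) = -4 + 1/(-2*(-4)) = -4 + 1/8 = -4 + ⅛ = -31/8 ≈ -3.8750)
D = 13
A = 11 (A = 2 - (-1)*9 = 2 - 1*(-9) = 2 + 9 = 11)
D + A*d = 13 + 11*(-31/8) = 13 - 341/8 = -237/8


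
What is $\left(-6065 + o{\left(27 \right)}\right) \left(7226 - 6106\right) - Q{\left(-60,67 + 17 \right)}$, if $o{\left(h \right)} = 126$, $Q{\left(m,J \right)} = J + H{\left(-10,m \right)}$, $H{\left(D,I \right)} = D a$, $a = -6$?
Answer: $-6651824$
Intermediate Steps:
$H{\left(D,I \right)} = - 6 D$ ($H{\left(D,I \right)} = D \left(-6\right) = - 6 D$)
$Q{\left(m,J \right)} = 60 + J$ ($Q{\left(m,J \right)} = J - -60 = J + 60 = 60 + J$)
$\left(-6065 + o{\left(27 \right)}\right) \left(7226 - 6106\right) - Q{\left(-60,67 + 17 \right)} = \left(-6065 + 126\right) \left(7226 - 6106\right) - \left(60 + \left(67 + 17\right)\right) = \left(-5939\right) 1120 - \left(60 + 84\right) = -6651680 - 144 = -6651824$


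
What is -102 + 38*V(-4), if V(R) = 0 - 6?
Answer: -330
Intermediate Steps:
V(R) = -6
-102 + 38*V(-4) = -102 + 38*(-6) = -102 - 228 = -330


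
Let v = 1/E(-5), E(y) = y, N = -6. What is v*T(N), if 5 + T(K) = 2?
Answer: ⅗ ≈ 0.60000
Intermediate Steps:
v = -⅕ (v = 1/(-5) = -⅕ ≈ -0.20000)
T(K) = -3 (T(K) = -5 + 2 = -3)
v*T(N) = -⅕*(-3) = ⅗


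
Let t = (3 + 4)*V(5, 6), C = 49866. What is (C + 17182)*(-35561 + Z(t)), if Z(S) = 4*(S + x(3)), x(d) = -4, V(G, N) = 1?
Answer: -2383489352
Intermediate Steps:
t = 7 (t = (3 + 4)*1 = 7*1 = 7)
Z(S) = -16 + 4*S (Z(S) = 4*(S - 4) = 4*(-4 + S) = -16 + 4*S)
(C + 17182)*(-35561 + Z(t)) = (49866 + 17182)*(-35561 + (-16 + 4*7)) = 67048*(-35561 + (-16 + 28)) = 67048*(-35561 + 12) = 67048*(-35549) = -2383489352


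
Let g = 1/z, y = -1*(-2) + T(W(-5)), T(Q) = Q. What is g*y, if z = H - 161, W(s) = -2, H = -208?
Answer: 0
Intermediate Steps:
z = -369 (z = -208 - 161 = -369)
y = 0 (y = -1*(-2) - 2 = 2 - 2 = 0)
g = -1/369 (g = 1/(-369) = -1/369 ≈ -0.0027100)
g*y = -1/369*0 = 0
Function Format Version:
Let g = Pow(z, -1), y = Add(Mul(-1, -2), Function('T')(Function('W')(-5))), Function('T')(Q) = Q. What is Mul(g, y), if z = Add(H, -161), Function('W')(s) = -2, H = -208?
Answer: 0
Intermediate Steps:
z = -369 (z = Add(-208, -161) = -369)
y = 0 (y = Add(Mul(-1, -2), -2) = Add(2, -2) = 0)
g = Rational(-1, 369) (g = Pow(-369, -1) = Rational(-1, 369) ≈ -0.0027100)
Mul(g, y) = Mul(Rational(-1, 369), 0) = 0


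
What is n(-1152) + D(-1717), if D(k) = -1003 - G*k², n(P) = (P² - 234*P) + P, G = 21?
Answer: -60315352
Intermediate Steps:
n(P) = P² - 233*P
D(k) = -1003 - 21*k²
n(-1152) + D(-1717) = -1152*(-233 - 1152) + (-1003 - 21*(-1717)²) = -1152*(-1385) + (-1003 - 21*2948089) = 1595520 + (-1003 - 61909869) = 1595520 - 61910872 = -60315352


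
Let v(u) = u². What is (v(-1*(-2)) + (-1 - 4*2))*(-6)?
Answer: 30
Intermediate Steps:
(v(-1*(-2)) + (-1 - 4*2))*(-6) = ((-1*(-2))² + (-1 - 4*2))*(-6) = (2² + (-1 - 8))*(-6) = (4 - 9)*(-6) = -5*(-6) = 30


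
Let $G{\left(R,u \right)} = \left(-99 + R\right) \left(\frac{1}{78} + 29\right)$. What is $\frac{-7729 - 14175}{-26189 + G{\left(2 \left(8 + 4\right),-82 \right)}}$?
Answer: $\frac{569504}{737489} \approx 0.77222$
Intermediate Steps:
$G{\left(R,u \right)} = - \frac{74679}{26} + \frac{2263 R}{78}$ ($G{\left(R,u \right)} = \left(-99 + R\right) \left(\frac{1}{78} + 29\right) = \left(-99 + R\right) \frac{2263}{78} = - \frac{74679}{26} + \frac{2263 R}{78}$)
$\frac{-7729 - 14175}{-26189 + G{\left(2 \left(8 + 4\right),-82 \right)}} = \frac{-7729 - 14175}{-26189 - \left(\frac{74679}{26} - \frac{2263 \cdot 2 \left(8 + 4\right)}{78}\right)} = - \frac{21904}{-26189 - \left(\frac{74679}{26} - \frac{2263 \cdot 2 \cdot 12}{78}\right)} = - \frac{21904}{-26189 + \left(- \frac{74679}{26} + \frac{2263}{78} \cdot 24\right)} = - \frac{21904}{-26189 + \left(- \frac{74679}{26} + \frac{9052}{13}\right)} = - \frac{21904}{-26189 - \frac{56575}{26}} = - \frac{21904}{- \frac{737489}{26}} = \left(-21904\right) \left(- \frac{26}{737489}\right) = \frac{569504}{737489}$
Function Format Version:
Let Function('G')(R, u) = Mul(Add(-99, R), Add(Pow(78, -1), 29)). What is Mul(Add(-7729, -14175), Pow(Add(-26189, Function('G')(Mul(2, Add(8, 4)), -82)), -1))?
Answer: Rational(569504, 737489) ≈ 0.77222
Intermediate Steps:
Function('G')(R, u) = Add(Rational(-74679, 26), Mul(Rational(2263, 78), R)) (Function('G')(R, u) = Mul(Add(-99, R), Add(Rational(1, 78), 29)) = Mul(Add(-99, R), Rational(2263, 78)) = Add(Rational(-74679, 26), Mul(Rational(2263, 78), R)))
Mul(Add(-7729, -14175), Pow(Add(-26189, Function('G')(Mul(2, Add(8, 4)), -82)), -1)) = Mul(Add(-7729, -14175), Pow(Add(-26189, Add(Rational(-74679, 26), Mul(Rational(2263, 78), Mul(2, Add(8, 4))))), -1)) = Mul(-21904, Pow(Add(-26189, Add(Rational(-74679, 26), Mul(Rational(2263, 78), Mul(2, 12)))), -1)) = Mul(-21904, Pow(Add(-26189, Add(Rational(-74679, 26), Mul(Rational(2263, 78), 24))), -1)) = Mul(-21904, Pow(Add(-26189, Add(Rational(-74679, 26), Rational(9052, 13))), -1)) = Mul(-21904, Pow(Add(-26189, Rational(-56575, 26)), -1)) = Mul(-21904, Pow(Rational(-737489, 26), -1)) = Mul(-21904, Rational(-26, 737489)) = Rational(569504, 737489)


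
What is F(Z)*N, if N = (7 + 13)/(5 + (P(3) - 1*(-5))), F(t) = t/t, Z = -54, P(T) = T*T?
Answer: 20/19 ≈ 1.0526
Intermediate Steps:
P(T) = T**2
F(t) = 1
N = 20/19 (N = (7 + 13)/(5 + (3**2 - 1*(-5))) = 20/(5 + (9 + 5)) = 20/(5 + 14) = 20/19 ≈ 1.0526)
F(Z)*N = 1*(20/19) = 20/19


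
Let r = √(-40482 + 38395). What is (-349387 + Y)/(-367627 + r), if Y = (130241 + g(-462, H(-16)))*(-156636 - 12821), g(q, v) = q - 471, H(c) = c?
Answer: 8055624851935661/135149613216 + 21912495143*I*√2087/135149613216 ≈ 59605.0 + 7.4069*I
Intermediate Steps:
g(q, v) = -471 + q
r = I*√2087 (r = √(-2087) = I*√2087 ≈ 45.684*I)
Y = -21912145756 (Y = (130241 + (-471 - 462))*(-156636 - 12821) = (130241 - 933)*(-169457) = 129308*(-169457) = -21912145756)
(-349387 + Y)/(-367627 + r) = (-349387 - 21912145756)/(-367627 + I*√2087) = -21912495143/(-367627 + I*√2087)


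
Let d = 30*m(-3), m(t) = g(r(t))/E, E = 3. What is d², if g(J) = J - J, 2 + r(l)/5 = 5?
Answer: 0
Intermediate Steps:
r(l) = 15 (r(l) = -10 + 5*5 = -10 + 25 = 15)
g(J) = 0
m(t) = 0 (m(t) = 0/3 = 0*(⅓) = 0)
d = 0 (d = 30*0 = 0)
d² = 0² = 0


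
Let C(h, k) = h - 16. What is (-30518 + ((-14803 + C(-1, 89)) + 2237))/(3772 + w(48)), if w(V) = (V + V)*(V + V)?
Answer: -43101/12988 ≈ -3.3185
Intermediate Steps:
C(h, k) = -16 + h
w(V) = 4*V² (w(V) = (2*V)*(2*V) = 4*V²)
(-30518 + ((-14803 + C(-1, 89)) + 2237))/(3772 + w(48)) = (-30518 + ((-14803 + (-16 - 1)) + 2237))/(3772 + 4*48²) = (-30518 + ((-14803 - 17) + 2237))/(3772 + 4*2304) = (-30518 + (-14820 + 2237))/(3772 + 9216) = (-30518 - 12583)/12988 = -43101*1/12988 = -43101/12988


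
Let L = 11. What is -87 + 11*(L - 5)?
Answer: -21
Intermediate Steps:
-87 + 11*(L - 5) = -87 + 11*(11 - 5) = -87 + 11*6 = -87 + 66 = -21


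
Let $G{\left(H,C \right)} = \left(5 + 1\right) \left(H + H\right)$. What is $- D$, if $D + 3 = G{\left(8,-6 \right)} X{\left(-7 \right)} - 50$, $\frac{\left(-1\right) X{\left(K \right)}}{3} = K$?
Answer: $-1963$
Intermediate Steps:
$G{\left(H,C \right)} = 12 H$ ($G{\left(H,C \right)} = 6 \cdot 2 H = 12 H$)
$X{\left(K \right)} = - 3 K$
$D = 1963$ ($D = -3 - \left(50 - 12 \cdot 8 \left(\left(-3\right) \left(-7\right)\right)\right) = -3 + \left(96 \cdot 21 - 50\right) = -3 + \left(2016 - 50\right) = -3 + 1966 = 1963$)
$- D = \left(-1\right) 1963 = -1963$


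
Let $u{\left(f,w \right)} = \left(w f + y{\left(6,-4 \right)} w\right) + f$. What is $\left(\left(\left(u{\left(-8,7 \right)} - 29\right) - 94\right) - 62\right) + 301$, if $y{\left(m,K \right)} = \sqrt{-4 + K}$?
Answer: $52 + 14 i \sqrt{2} \approx 52.0 + 19.799 i$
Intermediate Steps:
$u{\left(f,w \right)} = f + f w + 2 i w \sqrt{2}$ ($u{\left(f,w \right)} = \left(w f + \sqrt{-4 - 4} w\right) + f = \left(f w + \sqrt{-8} w\right) + f = \left(f w + 2 i \sqrt{2} w\right) + f = \left(f w + 2 i w \sqrt{2}\right) + f = f + f w + 2 i w \sqrt{2}$)
$\left(\left(\left(u{\left(-8,7 \right)} - 29\right) - 94\right) - 62\right) + 301 = \left(\left(\left(\left(-8 - 56 + 2 i 7 \sqrt{2}\right) - 29\right) - 94\right) - 62\right) + 301 = \left(\left(\left(\left(-8 - 56 + 14 i \sqrt{2}\right) - 29\right) - 94\right) - 62\right) + 301 = \left(\left(\left(\left(-64 + 14 i \sqrt{2}\right) - 29\right) - 94\right) - 62\right) + 301 = \left(\left(\left(-93 + 14 i \sqrt{2}\right) - 94\right) - 62\right) + 301 = \left(\left(-187 + 14 i \sqrt{2}\right) - 62\right) + 301 = \left(-249 + 14 i \sqrt{2}\right) + 301 = 52 + 14 i \sqrt{2}$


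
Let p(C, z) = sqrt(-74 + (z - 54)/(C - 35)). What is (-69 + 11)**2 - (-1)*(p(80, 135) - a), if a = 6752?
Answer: -3388 + 19*I*sqrt(5)/5 ≈ -3388.0 + 8.4971*I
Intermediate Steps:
p(C, z) = sqrt(-74 + (-54 + z)/(-35 + C))
(-69 + 11)**2 - (-1)*(p(80, 135) - a) = (-69 + 11)**2 - (-1)*(sqrt((2536 + 135 - 74*80)/(-35 + 80)) - 1*6752) = (-58)**2 - (-1)*(sqrt((2536 + 135 - 5920)/45) - 6752) = 3364 - (-1)*(sqrt((1/45)*(-3249)) - 6752) = 3364 - (-1)*(sqrt(-361/5) - 6752) = 3364 - (-1)*(19*I*sqrt(5)/5 - 6752) = 3364 - (-1)*(-6752 + 19*I*sqrt(5)/5) = 3364 - (6752 - 19*I*sqrt(5)/5) = 3364 + (-6752 + 19*I*sqrt(5)/5) = -3388 + 19*I*sqrt(5)/5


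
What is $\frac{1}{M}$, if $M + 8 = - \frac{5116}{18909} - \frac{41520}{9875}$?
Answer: $- \frac{37345275}{465886636} \approx -0.08016$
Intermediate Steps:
$M = - \frac{465886636}{37345275}$ ($M = -8 - \left(\frac{5116}{18909} + \frac{8304}{1975}\right) = -8 - \frac{167124436}{37345275} = - \frac{465886636}{37345275} \approx -12.475$)
$\frac{1}{M} = \frac{1}{- \frac{465886636}{37345275}} = - \frac{37345275}{465886636}$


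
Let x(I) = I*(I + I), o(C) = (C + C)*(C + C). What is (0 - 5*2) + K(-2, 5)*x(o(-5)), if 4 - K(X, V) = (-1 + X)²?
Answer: -100010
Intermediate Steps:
o(C) = 4*C² (o(C) = (2*C)*(2*C) = 4*C²)
x(I) = 2*I² (x(I) = I*(2*I) = 2*I²)
K(X, V) = 4 - (-1 + X)²
(0 - 5*2) + K(-2, 5)*x(o(-5)) = (0 - 5*2) + (4 - (-1 - 2)²)*(2*(4*(-5)²)²) = (0 - 10) + (4 - 1*(-3)²)*(2*(4*25)²) = -10 + (4 - 1*9)*(2*100²) = -10 + (4 - 9)*(2*10000) = -10 - 5*20000 = -10 - 100000 = -100010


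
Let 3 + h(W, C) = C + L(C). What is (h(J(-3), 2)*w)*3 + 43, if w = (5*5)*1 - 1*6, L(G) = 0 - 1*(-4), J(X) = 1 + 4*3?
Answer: 214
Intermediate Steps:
J(X) = 13 (J(X) = 1 + 12 = 13)
L(G) = 4 (L(G) = 0 + 4 = 4)
h(W, C) = 1 + C (h(W, C) = -3 + (C + 4) = -3 + (4 + C) = 1 + C)
w = 19 (w = 25*1 - 6 = 25 - 6 = 19)
(h(J(-3), 2)*w)*3 + 43 = ((1 + 2)*19)*3 + 43 = (3*19)*3 + 43 = 57*3 + 43 = 171 + 43 = 214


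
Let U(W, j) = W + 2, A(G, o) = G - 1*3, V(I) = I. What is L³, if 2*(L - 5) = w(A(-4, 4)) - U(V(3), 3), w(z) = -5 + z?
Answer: -343/8 ≈ -42.875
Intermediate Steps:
A(G, o) = -3 + G (A(G, o) = G - 3 = -3 + G)
U(W, j) = 2 + W
L = -7/2 (L = 5 + ((-5 + (-3 - 4)) - (2 + 3))/2 = 5 + ((-5 - 7) - 1*5)/2 = 5 + (-12 - 5)/2 = 5 + (½)*(-17) = 5 - 17/2 = -7/2 ≈ -3.5000)
L³ = (-7/2)³ = -343/8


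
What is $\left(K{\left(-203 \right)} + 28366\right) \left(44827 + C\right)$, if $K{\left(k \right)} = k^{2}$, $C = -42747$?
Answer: $144716000$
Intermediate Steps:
$\left(K{\left(-203 \right)} + 28366\right) \left(44827 + C\right) = \left(\left(-203\right)^{2} + 28366\right) \left(44827 - 42747\right) = \left(41209 + 28366\right) 2080 = 69575 \cdot 2080 = 144716000$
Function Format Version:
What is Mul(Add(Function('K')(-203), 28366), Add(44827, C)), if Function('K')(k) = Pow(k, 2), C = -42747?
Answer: 144716000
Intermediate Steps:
Mul(Add(Function('K')(-203), 28366), Add(44827, C)) = Mul(Add(Pow(-203, 2), 28366), Add(44827, -42747)) = Mul(Add(41209, 28366), 2080) = Mul(69575, 2080) = 144716000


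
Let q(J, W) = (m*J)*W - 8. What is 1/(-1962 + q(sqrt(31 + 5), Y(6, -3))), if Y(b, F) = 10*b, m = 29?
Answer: 1/8470 ≈ 0.00011806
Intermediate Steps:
q(J, W) = -8 + 29*J*W (q(J, W) = (29*J)*W - 8 = 29*J*W - 8 = -8 + 29*J*W)
1/(-1962 + q(sqrt(31 + 5), Y(6, -3))) = 1/(-1962 + (-8 + 29*sqrt(31 + 5)*(10*6))) = 1/(-1962 + (-8 + 29*sqrt(36)*60)) = 1/(-1962 + (-8 + 29*6*60)) = 1/(-1962 + (-8 + 10440)) = 1/(-1962 + 10432) = 1/8470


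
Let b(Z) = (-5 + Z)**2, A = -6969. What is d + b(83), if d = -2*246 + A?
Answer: -1377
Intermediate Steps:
d = -7461 (d = -2*246 - 6969 = -492 - 6969 = -7461)
d + b(83) = -7461 + (-5 + 83)**2 = -7461 + 78**2 = -7461 + 6084 = -1377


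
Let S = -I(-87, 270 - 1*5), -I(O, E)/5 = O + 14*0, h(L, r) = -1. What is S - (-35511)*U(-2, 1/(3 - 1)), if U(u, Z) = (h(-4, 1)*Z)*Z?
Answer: -37251/4 ≈ -9312.8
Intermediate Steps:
U(u, Z) = -Z**2 (U(u, Z) = (-Z)*Z = -Z**2)
I(O, E) = -5*O (I(O, E) = -5*(O + 14*0) = -5*(O + 0) = -5*O)
S = -435 (S = -(-5)*(-87) = -1*435 = -435)
S - (-35511)*U(-2, 1/(3 - 1)) = -435 - (-35511)*(-(1/(3 - 1))**2) = -435 - (-35511)*(-(1/2)**2) = -435 - (-35511)*(-1*1/4) = -435 - (-35511)*(-1)/4 = -435 - 1*35511/4 = -435 - 35511/4 = -37251/4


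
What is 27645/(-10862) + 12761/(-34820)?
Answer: -550604441/189107420 ≈ -2.9116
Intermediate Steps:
27645/(-10862) + 12761/(-34820) = 27645*(-1/10862) + 12761*(-1/34820) = -27645/10862 - 12761/34820 = -550604441/189107420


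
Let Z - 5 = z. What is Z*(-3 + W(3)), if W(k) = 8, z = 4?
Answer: 45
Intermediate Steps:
Z = 9 (Z = 5 + 4 = 9)
Z*(-3 + W(3)) = 9*(-3 + 8) = 9*5 = 45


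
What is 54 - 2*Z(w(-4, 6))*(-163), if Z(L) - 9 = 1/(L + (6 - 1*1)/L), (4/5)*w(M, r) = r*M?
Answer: 538872/181 ≈ 2977.2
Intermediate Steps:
w(M, r) = 5*M*r/4 (w(M, r) = 5*(r*M)/4 = 5*(M*r)/4 = 5*M*r/4)
Z(L) = 9 + 1/(L + 5/L) (Z(L) = 9 + 1/(L + (6 - 1*1)/L) = 9 + 1/(L + (6 - 1)/L) = 9 + 1/(L + 5/L))
54 - 2*Z(w(-4, 6))*(-163) = 54 - 2*(45 + (5/4)*(-4)*6 + 9*((5/4)*(-4)*6)**2)/(5 + ((5/4)*(-4)*6)**2)*(-163) = 54 - 2*(45 - 30 + 9*(-30)**2)/(5 + (-30)**2)*(-163) = 54 - 2*(45 - 30 + 9*900)/(5 + 900)*(-163) = 54 - 2*(45 - 30 + 8100)/905*(-163) = 54 - 2*8115/905*(-163) = 54 - 2*1623/181*(-163) = 54 - 3246/181*(-163) = 54 + 529098/181 = 538872/181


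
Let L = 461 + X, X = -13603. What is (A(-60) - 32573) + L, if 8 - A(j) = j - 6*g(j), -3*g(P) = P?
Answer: -45527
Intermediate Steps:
g(P) = -P/3
L = -13142 (L = 461 - 13603 = -13142)
A(j) = 8 - 3*j (A(j) = 8 - (j - (-2)*j) = 8 - (j + 2*j) = 8 - 3*j)
(A(-60) - 32573) + L = ((8 - 3*(-60)) - 32573) - 13142 = ((8 + 180) - 32573) - 13142 = (188 - 32573) - 13142 = -32385 - 13142 = -45527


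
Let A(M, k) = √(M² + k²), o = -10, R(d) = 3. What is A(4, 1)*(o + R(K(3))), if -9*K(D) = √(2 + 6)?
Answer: -7*√17 ≈ -28.862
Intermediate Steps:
K(D) = -2*√2/9 (K(D) = -√(2 + 6)/9 = -2*√2/9)
A(4, 1)*(o + R(K(3))) = √(4² + 1²)*(-10 + 3) = √(16 + 1)*(-7) = √17*(-7) = -7*√17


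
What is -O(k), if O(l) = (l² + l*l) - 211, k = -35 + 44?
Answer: 49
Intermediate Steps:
k = 9
O(l) = -211 + 2*l² (O(l) = (l² + l²) - 211 = 2*l² - 211 = -211 + 2*l²)
-O(k) = -(-211 + 2*9²) = -(-211 + 2*81) = -(-211 + 162) = -1*(-49) = 49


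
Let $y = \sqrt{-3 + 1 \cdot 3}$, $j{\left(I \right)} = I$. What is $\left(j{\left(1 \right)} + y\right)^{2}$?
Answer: $1$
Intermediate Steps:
$y = 0$ ($y = \sqrt{-3 + 3} = \sqrt{0} = 0$)
$\left(j{\left(1 \right)} + y\right)^{2} = \left(1 + 0\right)^{2} = 1^{2} = 1$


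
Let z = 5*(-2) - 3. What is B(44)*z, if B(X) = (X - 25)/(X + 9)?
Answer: -247/53 ≈ -4.6604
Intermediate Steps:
B(X) = (-25 + X)/(9 + X)
z = -13 (z = -10 - 3 = -13)
B(44)*z = ((-25 + 44)/(9 + 44))*(-13) = (19/53)*(-13) = -247/53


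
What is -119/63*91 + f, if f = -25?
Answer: -1772/9 ≈ -196.89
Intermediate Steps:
-119/63*91 + f = -119/63*91 - 25 = -119*1/63*91 - 25 = -17/9*91 - 25 = -1547/9 - 25 = -1772/9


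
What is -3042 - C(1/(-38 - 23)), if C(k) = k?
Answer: -185561/61 ≈ -3042.0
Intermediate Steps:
-3042 - C(1/(-38 - 23)) = -3042 - 1/(-38 - 23) = -3042 - 1/(-61) = -3042 - 1*(-1/61) = -3042 + 1/61 = -185561/61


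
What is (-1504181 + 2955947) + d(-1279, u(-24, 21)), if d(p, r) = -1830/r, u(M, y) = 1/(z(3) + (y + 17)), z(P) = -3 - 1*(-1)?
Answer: 1385886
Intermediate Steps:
z(P) = -2 (z(P) = -3 + 1 = -2)
u(M, y) = 1/(15 + y) (u(M, y) = 1/(-2 + (y + 17)) = 1/(-2 + (17 + y)) = 1/(15 + y))
(-1504181 + 2955947) + d(-1279, u(-24, 21)) = (-1504181 + 2955947) - 1830/(1/(15 + 21)) = 1451766 - 1830/(1/36) = 1451766 - 1830/1/36 = 1451766 - 1830*36 = 1451766 - 65880 = 1385886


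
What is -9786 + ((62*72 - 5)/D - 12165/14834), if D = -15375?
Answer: -2232173113181/228072750 ≈ -9787.1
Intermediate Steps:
-9786 + ((62*72 - 5)/D - 12165/14834) = -9786 + ((62*72 - 5)/(-15375) - 12165/14834) = -9786 + ((4464 - 5)*(-1/15375) - 12165*1/14834) = -9786 + (4459*(-1/15375) - 12165/14834) = -9786 + (-4459/15375 - 12165/14834) = -9786 - 253181681/228072750 = -2232173113181/228072750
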